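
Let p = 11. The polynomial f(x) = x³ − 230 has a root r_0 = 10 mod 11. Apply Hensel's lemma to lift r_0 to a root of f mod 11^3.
r_2 = 681 (mod 1331)

Hensel: r_{i+1} = r_i − f(r_i)/f′(r_i) mod 11^{i+2}, where f′(x) = 3x². Iterate:
  r_0 = 10 (mod 11)
  r_1 = 76 (mod 121)
  r_2 = 681 (mod 1331)
Final: r = 681 with f(r) ≡ 0 mod 11^3.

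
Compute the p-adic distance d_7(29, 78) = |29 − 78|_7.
d_7(29, 78) = 1/49

Step 1 — x − y = 29 − 78 = -49. Step 2 — v_7(-49) = 2 (factor: -49 = −(7^2 · 1); the sign does not affect v_p). Step 3 — |x − y|_7 = 7^{-2} = 1/49.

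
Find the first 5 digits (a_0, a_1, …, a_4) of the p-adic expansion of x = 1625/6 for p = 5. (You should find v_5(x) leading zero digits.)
(a_0, …, a_4) = (0, 0, 0, 3, 4)

v_5(1625/6) = 3, so a_0 = ... = a_2 = 0. Factor out: x = 5^3 · u with u = 13/6 a unit in ℤ_5. Expand u iteratively via a_{v+i} = u_i mod 5, u_{i+1} = (u_i − a_{v+i})/5:
  u_0 = 13/6;  a_3 = 3;  u_1 = (u_0 − 3)/5 = -1/6
  u_1 = -1/6;  a_4 = 4;  u_2 = (u_1 − 4)/5 = -5/6
Digits: (0, 0, 0, 3, 4).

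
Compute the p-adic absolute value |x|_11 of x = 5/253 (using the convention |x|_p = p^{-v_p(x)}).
|5/253|_11 = 11

Step 1 — compute v_11(x) by factoring powers of 11 out of the numerator and denominator: v_11(5/253) = -1. Step 2 — apply |x|_p = p^{-v_p(x)} = 11^{1} = 11.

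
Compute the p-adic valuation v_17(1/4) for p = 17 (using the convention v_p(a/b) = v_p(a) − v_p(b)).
v_17(1/4) = 0

Factor powers of 17 from the numerator and denominator of the reduced fraction: 1 = 17^0 · 1 and 4 = 17^0 · 4. Apply v_p(a/b) = v_p(a) − v_p(b): v_17(1/4) = 0 − 0 = 0.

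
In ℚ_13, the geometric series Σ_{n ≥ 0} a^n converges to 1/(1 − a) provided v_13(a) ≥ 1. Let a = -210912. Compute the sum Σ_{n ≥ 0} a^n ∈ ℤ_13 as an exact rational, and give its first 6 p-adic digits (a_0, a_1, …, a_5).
Σ a^n = 1/(1 − a) = 1/210913;  first 6 digits = (1, 0, 0, 8, 5, 12)

v_13(a) = 3 ≥ 1, so the series converges in ℤ_13 to 1/(1 − a) = 1/(1 − (-210912)) = 1/210913. Expand this rational in ℤ_13: compute digits iteratively via d_i = x_i mod 13, x_{i+1} = (x_i − d_i)/13. The first 6 digits are (1, 0, 0, 8, 5, 12).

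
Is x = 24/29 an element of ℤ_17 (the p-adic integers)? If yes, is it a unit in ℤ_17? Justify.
x ∈ ℤ_17^× (unit); v_17(x) = 0

ℤ_17 = {x ∈ ℚ_17 : v_17(x) ≥ 0} and ℤ_17^× = {x ∈ ℤ_17 : v_17(x) = 0}. Here v_17(24/29) = v_17(num) − v_17(den) = 0; compare against these criteria.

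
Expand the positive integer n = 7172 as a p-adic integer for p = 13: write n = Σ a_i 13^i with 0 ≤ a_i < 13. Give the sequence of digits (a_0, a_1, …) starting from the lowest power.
(a_0, a_1, …) = (9, 5, 3, 3)

Repeated division by 13 gives the digits low-to-high: 7172 = 9 + 5·13^1 + 3·13^2 + 3·13^3. Digit sequence: (9, 5, 3, 3).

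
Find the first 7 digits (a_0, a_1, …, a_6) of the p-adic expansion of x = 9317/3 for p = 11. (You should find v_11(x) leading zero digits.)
(a_0, …, a_6) = (0, 0, 0, 6, 7, 3, 7)

v_11(9317/3) = 3, so a_0 = ... = a_2 = 0. Factor out: x = 11^3 · u with u = 7/3 a unit in ℤ_11. Expand u iteratively via a_{v+i} = u_i mod 11, u_{i+1} = (u_i − a_{v+i})/11:
  u_0 = 7/3;  a_3 = 6;  u_1 = (u_0 − 6)/11 = -1/3
  u_1 = -1/3;  a_4 = 7;  u_2 = (u_1 − 7)/11 = -2/3
  u_2 = -2/3;  a_5 = 3;  u_3 = (u_2 − 3)/11 = -1/3
  u_3 = -1/3;  a_6 = 7;  u_4 = (u_3 − 7)/11 = -2/3
Digits: (0, 0, 0, 6, 7, 3, 7).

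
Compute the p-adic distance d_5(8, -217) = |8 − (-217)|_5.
d_5(8, -217) = 1/25

Step 1 — x − y = 8 − (-217) = 225. Step 2 — v_5(225) = 2 (factor: 225 = (5^2 · 9); the sign does not affect v_p). Step 3 — |x − y|_5 = 5^{-2} = 1/25.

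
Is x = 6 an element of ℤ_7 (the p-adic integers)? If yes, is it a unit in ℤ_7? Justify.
x ∈ ℤ_7^× (unit); v_7(x) = 0

ℤ_7 = {x ∈ ℚ_7 : v_7(x) ≥ 0} and ℤ_7^× = {x ∈ ℤ_7 : v_7(x) = 0}. Here v_7(6) = v_7(num) − v_7(den) = 0; compare against these criteria.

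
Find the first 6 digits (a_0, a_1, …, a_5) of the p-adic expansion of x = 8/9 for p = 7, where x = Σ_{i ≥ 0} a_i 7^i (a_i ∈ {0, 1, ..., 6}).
(a_0, …, a_5) = (4, 5, 0, 3, 5, 0)

v_7(8/9) = 0 (numerator and denominator both coprime to 7), so x ∈ ℤ_7^×. Compute digits iteratively via a_i = x_i mod 7, x_{i+1} = (x_i − a_i)/7, with x_0 = x:
  x_0 = 8/9;  a_0 = 4;  x_1 = (x_0 − 4)/7 = -4/9
  x_1 = -4/9;  a_1 = 5;  x_2 = (x_1 − 5)/7 = -7/9
  x_2 = -7/9;  a_2 = 0;  x_3 = (x_2 − 0)/7 = -1/9
  x_3 = -1/9;  a_3 = 3;  x_4 = (x_3 − 3)/7 = -4/9
  x_4 = -4/9;  a_4 = 5;  x_5 = (x_4 − 5)/7 = -7/9
  x_5 = -7/9;  a_5 = 0;  x_6 = (x_5 − 0)/7 = -1/9
Digits: (4, 5, 0, 3, 5, 0).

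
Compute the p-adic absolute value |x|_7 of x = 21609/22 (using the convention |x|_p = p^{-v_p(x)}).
|21609/22|_7 = 1/2401

Step 1 — compute v_7(x) by factoring powers of 7 out of the numerator and denominator: v_7(21609/22) = 4. Step 2 — apply |x|_p = p^{-v_p(x)} = 7^{-4} = 1/2401.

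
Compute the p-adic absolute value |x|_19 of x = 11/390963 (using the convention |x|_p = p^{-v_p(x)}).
|11/390963|_19 = 130321

Step 1 — compute v_19(x) by factoring powers of 19 out of the numerator and denominator: v_19(11/390963) = -4. Step 2 — apply |x|_p = p^{-v_p(x)} = 19^{4} = 130321.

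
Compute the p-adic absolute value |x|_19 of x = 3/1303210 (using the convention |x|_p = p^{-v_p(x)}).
|3/1303210|_19 = 130321

Step 1 — compute v_19(x) by factoring powers of 19 out of the numerator and denominator: v_19(3/1303210) = -4. Step 2 — apply |x|_p = p^{-v_p(x)} = 19^{4} = 130321.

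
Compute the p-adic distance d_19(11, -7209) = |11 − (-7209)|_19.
d_19(11, -7209) = 1/361

Step 1 — x − y = 11 − (-7209) = 7220. Step 2 — v_19(7220) = 2 (factor: 7220 = (19^2 · 20); the sign does not affect v_p). Step 3 — |x − y|_19 = 19^{-2} = 1/361.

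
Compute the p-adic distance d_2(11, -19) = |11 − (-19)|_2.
d_2(11, -19) = 1/2

Step 1 — x − y = 11 − (-19) = 30. Step 2 — v_2(30) = 1 (factor: 30 = (2^1 · 15); the sign does not affect v_p). Step 3 — |x − y|_2 = 2^{-1} = 1/2.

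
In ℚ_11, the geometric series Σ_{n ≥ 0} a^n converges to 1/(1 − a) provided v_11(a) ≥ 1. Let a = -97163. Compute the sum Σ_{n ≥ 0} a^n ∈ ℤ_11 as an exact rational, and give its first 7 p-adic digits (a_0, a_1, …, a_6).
Σ a^n = 1/(1 − a) = 1/97164;  first 7 digits = (1, 0, 0, 4, 4, 10, 4)

v_11(a) = 3 ≥ 1, so the series converges in ℤ_11 to 1/(1 − a) = 1/(1 − (-97163)) = 1/97164. Expand this rational in ℤ_11: compute digits iteratively via d_i = x_i mod 11, x_{i+1} = (x_i − d_i)/11. The first 7 digits are (1, 0, 0, 4, 4, 10, 4).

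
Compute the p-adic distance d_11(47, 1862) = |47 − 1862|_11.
d_11(47, 1862) = 1/121

Step 1 — x − y = 47 − 1862 = -1815. Step 2 — v_11(-1815) = 2 (factor: -1815 = −(11^2 · 15); the sign does not affect v_p). Step 3 — |x − y|_11 = 11^{-2} = 1/121.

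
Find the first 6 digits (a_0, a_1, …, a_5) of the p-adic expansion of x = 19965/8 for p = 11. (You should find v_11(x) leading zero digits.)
(a_0, …, a_5) = (0, 0, 0, 6, 1, 4)

v_11(19965/8) = 3, so a_0 = ... = a_2 = 0. Factor out: x = 11^3 · u with u = 15/8 a unit in ℤ_11. Expand u iteratively via a_{v+i} = u_i mod 11, u_{i+1} = (u_i − a_{v+i})/11:
  u_0 = 15/8;  a_3 = 6;  u_1 = (u_0 − 6)/11 = -3/8
  u_1 = -3/8;  a_4 = 1;  u_2 = (u_1 − 1)/11 = -1/8
  u_2 = -1/8;  a_5 = 4;  u_3 = (u_2 − 4)/11 = -3/8
Digits: (0, 0, 0, 6, 1, 4).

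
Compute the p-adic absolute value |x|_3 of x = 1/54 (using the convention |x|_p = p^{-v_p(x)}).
|1/54|_3 = 27

Step 1 — compute v_3(x) by factoring powers of 3 out of the numerator and denominator: v_3(1/54) = -3. Step 2 — apply |x|_p = p^{-v_p(x)} = 3^{3} = 27.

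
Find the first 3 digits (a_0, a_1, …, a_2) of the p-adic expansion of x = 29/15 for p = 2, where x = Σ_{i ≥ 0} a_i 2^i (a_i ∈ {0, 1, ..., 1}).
(a_0, …, a_2) = (1, 1, 0)

v_2(29/15) = 0 (numerator and denominator both coprime to 2), so x ∈ ℤ_2^×. Compute digits iteratively via a_i = x_i mod 2, x_{i+1} = (x_i − a_i)/2, with x_0 = x:
  x_0 = 29/15;  a_0 = 1;  x_1 = (x_0 − 1)/2 = 7/15
  x_1 = 7/15;  a_1 = 1;  x_2 = (x_1 − 1)/2 = -4/15
  x_2 = -4/15;  a_2 = 0;  x_3 = (x_2 − 0)/2 = -2/15
Digits: (1, 1, 0).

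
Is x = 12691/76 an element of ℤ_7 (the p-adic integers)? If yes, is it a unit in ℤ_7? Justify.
x ∈ ℤ_7 but not a unit; v_7(x) = 3 > 0

ℤ_7 = {x ∈ ℚ_7 : v_7(x) ≥ 0} and ℤ_7^× = {x ∈ ℤ_7 : v_7(x) = 0}. Here v_7(12691/76) = v_7(num) − v_7(den) = 3; compare against these criteria.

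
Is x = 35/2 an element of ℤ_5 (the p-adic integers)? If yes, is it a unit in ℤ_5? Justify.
x ∈ ℤ_5 but not a unit; v_5(x) = 1 > 0

ℤ_5 = {x ∈ ℚ_5 : v_5(x) ≥ 0} and ℤ_5^× = {x ∈ ℤ_5 : v_5(x) = 0}. Here v_5(35/2) = v_5(num) − v_5(den) = 1; compare against these criteria.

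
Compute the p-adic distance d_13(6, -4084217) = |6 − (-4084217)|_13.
d_13(6, -4084217) = 1/371293

Step 1 — x − y = 6 − (-4084217) = 4084223. Step 2 — v_13(4084223) = 5 (factor: 4084223 = (13^5 · 11); the sign does not affect v_p). Step 3 — |x − y|_13 = 13^{-5} = 1/371293.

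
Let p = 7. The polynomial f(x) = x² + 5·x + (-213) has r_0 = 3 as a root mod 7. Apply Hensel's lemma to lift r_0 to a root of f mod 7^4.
r_3 = 969 (mod 2401)

Hensel: r_{i+1} = r_i − f(r_i)·(f′(r_i))^{-1} mod 7^{i+2}, f′(x) = 2x + 5. Iterate:
  r_0 = 3 (mod 7)
  r_1 = 38 (mod 49)
  r_2 = 283 (mod 343)
  r_3 = 969 (mod 2401)
Final: r = 969 satisfies f(r) ≡ 0 mod 7^4.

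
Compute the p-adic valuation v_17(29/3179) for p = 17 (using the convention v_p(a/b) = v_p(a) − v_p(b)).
v_17(29/3179) = -2

Factor powers of 17 from the numerator and denominator of the reduced fraction: 29 = 17^0 · 29 and 3179 = 17^2 · 11. Apply v_p(a/b) = v_p(a) − v_p(b): v_17(29/3179) = 0 − 2 = -2.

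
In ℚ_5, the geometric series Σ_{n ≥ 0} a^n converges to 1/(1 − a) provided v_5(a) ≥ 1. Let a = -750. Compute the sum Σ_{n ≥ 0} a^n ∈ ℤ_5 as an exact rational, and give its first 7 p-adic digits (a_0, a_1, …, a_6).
Σ a^n = 1/(1 − a) = 1/751;  first 7 digits = (1, 0, 0, 4, 3, 4, 0)

v_5(a) = 3 ≥ 1, so the series converges in ℤ_5 to 1/(1 − a) = 1/(1 − (-750)) = 1/751. Expand this rational in ℤ_5: compute digits iteratively via d_i = x_i mod 5, x_{i+1} = (x_i − d_i)/5. The first 7 digits are (1, 0, 0, 4, 3, 4, 0).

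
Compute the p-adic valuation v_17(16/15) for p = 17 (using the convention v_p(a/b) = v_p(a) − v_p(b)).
v_17(16/15) = 0

Factor powers of 17 from the numerator and denominator of the reduced fraction: 16 = 17^0 · 16 and 15 = 17^0 · 15. Apply v_p(a/b) = v_p(a) − v_p(b): v_17(16/15) = 0 − 0 = 0.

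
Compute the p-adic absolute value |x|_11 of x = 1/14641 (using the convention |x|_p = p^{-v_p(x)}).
|1/14641|_11 = 14641

Step 1 — compute v_11(x) by factoring powers of 11 out of the numerator and denominator: v_11(1/14641) = -4. Step 2 — apply |x|_p = p^{-v_p(x)} = 11^{4} = 14641.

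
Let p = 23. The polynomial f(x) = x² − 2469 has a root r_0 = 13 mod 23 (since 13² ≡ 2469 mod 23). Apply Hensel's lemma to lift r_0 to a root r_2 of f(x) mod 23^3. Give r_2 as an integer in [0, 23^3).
r_2 = 9420 (mod 12167)

Hensel's recurrence: r_{i+1} = r_i − f(r_i)·(f′(r_i))^{-1} mod 23^{i+2}, with f′(x) = 2x. Iterate:
  r_0 = 13 (mod 23)
  r_1 = 427 (mod 529)
  r_2 = 9420 (mod 12167)
Final: r_2 = 9420, and one checks f(r_2) ≡ 0 mod 23^3.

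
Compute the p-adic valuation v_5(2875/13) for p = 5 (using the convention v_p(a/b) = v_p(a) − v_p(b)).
v_5(2875/13) = 3

Factor powers of 5 from the numerator and denominator of the reduced fraction: 2875 = 5^3 · 23 and 13 = 5^0 · 13. Apply v_p(a/b) = v_p(a) − v_p(b): v_5(2875/13) = 3 − 0 = 3.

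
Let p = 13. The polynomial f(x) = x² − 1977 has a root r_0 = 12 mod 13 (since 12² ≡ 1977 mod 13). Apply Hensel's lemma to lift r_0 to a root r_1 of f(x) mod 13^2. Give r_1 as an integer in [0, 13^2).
r_1 = 25 (mod 169)

Hensel's recurrence: r_{i+1} = r_i − f(r_i)·(f′(r_i))^{-1} mod 13^{i+2}, with f′(x) = 2x. Iterate:
  r_0 = 12 (mod 13)
  r_1 = 25 (mod 169)
Final: r_1 = 25, and one checks f(r_1) ≡ 0 mod 13^2.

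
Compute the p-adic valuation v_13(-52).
v_13(-52) = 1

v_13(n) is the largest exponent k such that 13^k divides n. Factor out: -52 = -13^1 · 4. (Sign doesn't affect v_p.) So v_13(-52) = 1.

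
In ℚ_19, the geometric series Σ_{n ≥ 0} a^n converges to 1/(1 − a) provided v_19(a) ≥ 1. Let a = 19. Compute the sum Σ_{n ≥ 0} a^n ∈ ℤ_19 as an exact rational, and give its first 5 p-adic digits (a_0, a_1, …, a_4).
Σ a^n = 1/(1 − a) = -1/18;  first 5 digits = (1, 1, 1, 1, 1)

v_19(a) = 1 ≥ 1, so the series converges in ℤ_19 to 1/(1 − a) = 1/(1 − 19) = -1/18. Expand this rational in ℤ_19: compute digits iteratively via d_i = x_i mod 19, x_{i+1} = (x_i − d_i)/19. The first 5 digits are (1, 1, 1, 1, 1).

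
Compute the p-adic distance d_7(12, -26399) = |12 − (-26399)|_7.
d_7(12, -26399) = 1/2401

Step 1 — x − y = 12 − (-26399) = 26411. Step 2 — v_7(26411) = 4 (factor: 26411 = (7^4 · 11); the sign does not affect v_p). Step 3 — |x − y|_7 = 7^{-4} = 1/2401.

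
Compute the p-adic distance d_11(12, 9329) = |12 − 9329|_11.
d_11(12, 9329) = 1/1331

Step 1 — x − y = 12 − 9329 = -9317. Step 2 — v_11(-9317) = 3 (factor: -9317 = −(11^3 · 7); the sign does not affect v_p). Step 3 — |x − y|_11 = 11^{-3} = 1/1331.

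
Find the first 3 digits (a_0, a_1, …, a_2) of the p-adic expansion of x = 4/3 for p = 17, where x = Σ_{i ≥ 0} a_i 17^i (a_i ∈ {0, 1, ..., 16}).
(a_0, …, a_2) = (7, 11, 5)

v_17(4/3) = 0 (numerator and denominator both coprime to 17), so x ∈ ℤ_17^×. Compute digits iteratively via a_i = x_i mod 17, x_{i+1} = (x_i − a_i)/17, with x_0 = x:
  x_0 = 4/3;  a_0 = 7;  x_1 = (x_0 − 7)/17 = -1/3
  x_1 = -1/3;  a_1 = 11;  x_2 = (x_1 − 11)/17 = -2/3
  x_2 = -2/3;  a_2 = 5;  x_3 = (x_2 − 5)/17 = -1/3
Digits: (7, 11, 5).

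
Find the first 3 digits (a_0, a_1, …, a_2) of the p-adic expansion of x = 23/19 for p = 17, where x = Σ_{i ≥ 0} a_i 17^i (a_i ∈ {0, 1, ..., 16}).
(a_0, …, a_2) = (3, 16, 8)

v_17(23/19) = 0 (numerator and denominator both coprime to 17), so x ∈ ℤ_17^×. Compute digits iteratively via a_i = x_i mod 17, x_{i+1} = (x_i − a_i)/17, with x_0 = x:
  x_0 = 23/19;  a_0 = 3;  x_1 = (x_0 − 3)/17 = -2/19
  x_1 = -2/19;  a_1 = 16;  x_2 = (x_1 − 16)/17 = -18/19
  x_2 = -18/19;  a_2 = 8;  x_3 = (x_2 − 8)/17 = -10/19
Digits: (3, 16, 8).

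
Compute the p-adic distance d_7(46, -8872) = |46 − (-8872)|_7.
d_7(46, -8872) = 1/343

Step 1 — x − y = 46 − (-8872) = 8918. Step 2 — v_7(8918) = 3 (factor: 8918 = (7^3 · 26); the sign does not affect v_p). Step 3 — |x − y|_7 = 7^{-3} = 1/343.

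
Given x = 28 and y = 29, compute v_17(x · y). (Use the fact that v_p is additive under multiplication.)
v_17(812) = 0

v_p(x) = 0 (factor: 28 = 17^0 · 28); v_p(y) = 0 (factor: 29 = 17^0 · 29). Additivity: v_p(xy) = v_p(x) + v_p(y) = 0 + 0 = 0. (Direct check: xy = 812 = 17^0 · (812).)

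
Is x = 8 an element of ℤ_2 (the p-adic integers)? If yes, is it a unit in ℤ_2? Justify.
x ∈ ℤ_2 but not a unit; v_2(x) = 3 > 0

ℤ_2 = {x ∈ ℚ_2 : v_2(x) ≥ 0} and ℤ_2^× = {x ∈ ℤ_2 : v_2(x) = 0}. Here v_2(8) = v_2(num) − v_2(den) = 3; compare against these criteria.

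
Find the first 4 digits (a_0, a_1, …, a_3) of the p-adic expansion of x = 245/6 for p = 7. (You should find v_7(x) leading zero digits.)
(a_0, …, a_3) = (0, 0, 2, 1)

v_7(245/6) = 2, so a_0 = ... = a_1 = 0. Factor out: x = 7^2 · u with u = 5/6 a unit in ℤ_7. Expand u iteratively via a_{v+i} = u_i mod 7, u_{i+1} = (u_i − a_{v+i})/7:
  u_0 = 5/6;  a_2 = 2;  u_1 = (u_0 − 2)/7 = -1/6
  u_1 = -1/6;  a_3 = 1;  u_2 = (u_1 − 1)/7 = -1/6
Digits: (0, 0, 2, 1).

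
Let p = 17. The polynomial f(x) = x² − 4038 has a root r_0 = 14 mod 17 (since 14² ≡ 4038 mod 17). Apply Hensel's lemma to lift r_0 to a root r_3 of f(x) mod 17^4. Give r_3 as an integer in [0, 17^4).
r_3 = 78367 (mod 83521)

Hensel's recurrence: r_{i+1} = r_i − f(r_i)·(f′(r_i))^{-1} mod 17^{i+2}, with f′(x) = 2x. Iterate:
  r_0 = 14 (mod 17)
  r_1 = 48 (mod 289)
  r_2 = 4672 (mod 4913)
  r_3 = 78367 (mod 83521)
Final: r_3 = 78367, and one checks f(r_3) ≡ 0 mod 17^4.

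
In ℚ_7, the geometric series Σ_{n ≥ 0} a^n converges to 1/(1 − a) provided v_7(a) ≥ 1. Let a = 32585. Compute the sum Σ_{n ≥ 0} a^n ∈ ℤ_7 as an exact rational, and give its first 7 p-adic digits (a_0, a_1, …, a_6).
Σ a^n = 1/(1 − a) = -1/32584;  first 7 digits = (1, 0, 0, 4, 6, 1, 2)

v_7(a) = 3 ≥ 1, so the series converges in ℤ_7 to 1/(1 − a) = 1/(1 − 32585) = -1/32584. Expand this rational in ℤ_7: compute digits iteratively via d_i = x_i mod 7, x_{i+1} = (x_i − d_i)/7. The first 7 digits are (1, 0, 0, 4, 6, 1, 2).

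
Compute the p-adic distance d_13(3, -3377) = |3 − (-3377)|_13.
d_13(3, -3377) = 1/169

Step 1 — x − y = 3 − (-3377) = 3380. Step 2 — v_13(3380) = 2 (factor: 3380 = (13^2 · 20); the sign does not affect v_p). Step 3 — |x − y|_13 = 13^{-2} = 1/169.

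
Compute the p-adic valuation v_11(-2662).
v_11(-2662) = 3

v_11(n) is the largest exponent k such that 11^k divides n. Factor out: -2662 = -11^3 · 2. (Sign doesn't affect v_p.) So v_11(-2662) = 3.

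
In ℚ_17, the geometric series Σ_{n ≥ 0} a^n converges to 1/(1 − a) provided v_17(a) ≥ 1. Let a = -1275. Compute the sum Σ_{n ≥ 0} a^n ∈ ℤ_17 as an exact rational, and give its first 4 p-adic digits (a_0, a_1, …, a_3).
Σ a^n = 1/(1 − a) = 1/1276;  first 4 digits = (1, 10, 10, 4)

v_17(a) = 1 ≥ 1, so the series converges in ℤ_17 to 1/(1 − a) = 1/(1 − (-1275)) = 1/1276. Expand this rational in ℤ_17: compute digits iteratively via d_i = x_i mod 17, x_{i+1} = (x_i − d_i)/17. The first 4 digits are (1, 10, 10, 4).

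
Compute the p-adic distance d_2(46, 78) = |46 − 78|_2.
d_2(46, 78) = 1/32

Step 1 — x − y = 46 − 78 = -32. Step 2 — v_2(-32) = 5 (factor: -32 = −(2^5 · 1); the sign does not affect v_p). Step 3 — |x − y|_2 = 2^{-5} = 1/32.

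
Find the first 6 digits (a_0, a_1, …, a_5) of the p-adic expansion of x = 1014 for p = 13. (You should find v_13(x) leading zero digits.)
(a_0, …, a_5) = (0, 0, 6, 0, 0, 0)

v_13(1014) = 2, so a_0 = ... = a_1 = 0. Factor out: x = 13^2 · u with u = 6 a unit in ℤ_13. Expand u iteratively via a_{v+i} = u_i mod 13, u_{i+1} = (u_i − a_{v+i})/13:
  u_0 = 6;  a_2 = 6;  u_1 = (u_0 − 6)/13 = 0
  u_1 = 0;  a_3 = 0;  u_2 = (u_1 − 0)/13 = 0
  u_2 = 0;  a_4 = 0;  u_3 = (u_2 − 0)/13 = 0
  u_3 = 0;  a_5 = 0;  u_4 = (u_3 − 0)/13 = 0
Digits: (0, 0, 6, 0, 0, 0).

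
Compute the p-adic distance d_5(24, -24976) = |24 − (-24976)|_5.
d_5(24, -24976) = 1/3125

Step 1 — x − y = 24 − (-24976) = 25000. Step 2 — v_5(25000) = 5 (factor: 25000 = (5^5 · 8); the sign does not affect v_p). Step 3 — |x − y|_5 = 5^{-5} = 1/3125.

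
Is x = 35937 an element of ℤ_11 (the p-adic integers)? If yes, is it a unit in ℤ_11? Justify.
x ∈ ℤ_11 but not a unit; v_11(x) = 3 > 0

ℤ_11 = {x ∈ ℚ_11 : v_11(x) ≥ 0} and ℤ_11^× = {x ∈ ℤ_11 : v_11(x) = 0}. Here v_11(35937) = v_11(num) − v_11(den) = 3; compare against these criteria.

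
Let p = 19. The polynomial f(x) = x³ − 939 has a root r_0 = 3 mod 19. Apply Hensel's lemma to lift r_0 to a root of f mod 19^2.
r_1 = 117 (mod 361)

Hensel: r_{i+1} = r_i − f(r_i)/f′(r_i) mod 19^{i+2}, where f′(x) = 3x². Iterate:
  r_0 = 3 (mod 19)
  r_1 = 117 (mod 361)
Final: r = 117 with f(r) ≡ 0 mod 19^2.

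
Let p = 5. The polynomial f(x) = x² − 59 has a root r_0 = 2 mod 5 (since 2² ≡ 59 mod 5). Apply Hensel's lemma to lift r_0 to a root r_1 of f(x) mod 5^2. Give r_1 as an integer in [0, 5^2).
r_1 = 22 (mod 25)

Hensel's recurrence: r_{i+1} = r_i − f(r_i)·(f′(r_i))^{-1} mod 5^{i+2}, with f′(x) = 2x. Iterate:
  r_0 = 2 (mod 5)
  r_1 = 22 (mod 25)
Final: r_1 = 22, and one checks f(r_1) ≡ 0 mod 5^2.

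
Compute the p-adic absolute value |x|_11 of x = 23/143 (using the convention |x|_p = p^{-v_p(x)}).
|23/143|_11 = 11

Step 1 — compute v_11(x) by factoring powers of 11 out of the numerator and denominator: v_11(23/143) = -1. Step 2 — apply |x|_p = p^{-v_p(x)} = 11^{1} = 11.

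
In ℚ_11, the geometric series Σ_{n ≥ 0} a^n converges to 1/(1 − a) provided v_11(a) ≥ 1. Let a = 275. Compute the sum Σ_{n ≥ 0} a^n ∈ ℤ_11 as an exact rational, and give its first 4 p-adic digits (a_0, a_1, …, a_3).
Σ a^n = 1/(1 − a) = -1/274;  first 4 digits = (1, 3, 0, 7)

v_11(a) = 1 ≥ 1, so the series converges in ℤ_11 to 1/(1 − a) = 1/(1 − 275) = -1/274. Expand this rational in ℤ_11: compute digits iteratively via d_i = x_i mod 11, x_{i+1} = (x_i − d_i)/11. The first 4 digits are (1, 3, 0, 7).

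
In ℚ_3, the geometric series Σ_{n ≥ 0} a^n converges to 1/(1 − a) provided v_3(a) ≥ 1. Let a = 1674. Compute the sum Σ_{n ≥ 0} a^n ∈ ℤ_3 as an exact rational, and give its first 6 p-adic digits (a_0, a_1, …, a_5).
Σ a^n = 1/(1 − a) = -1/1673;  first 6 digits = (1, 0, 0, 2, 2, 0)

v_3(a) = 3 ≥ 1, so the series converges in ℤ_3 to 1/(1 − a) = 1/(1 − 1674) = -1/1673. Expand this rational in ℤ_3: compute digits iteratively via d_i = x_i mod 3, x_{i+1} = (x_i − d_i)/3. The first 6 digits are (1, 0, 0, 2, 2, 0).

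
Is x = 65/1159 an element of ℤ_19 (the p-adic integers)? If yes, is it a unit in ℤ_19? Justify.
x ∉ ℤ_19 (v_19(x) = -1 < 0)

ℤ_19 = {x ∈ ℚ_19 : v_19(x) ≥ 0} and ℤ_19^× = {x ∈ ℤ_19 : v_19(x) = 0}. Here v_19(65/1159) = v_19(num) − v_19(den) = -1; compare against these criteria.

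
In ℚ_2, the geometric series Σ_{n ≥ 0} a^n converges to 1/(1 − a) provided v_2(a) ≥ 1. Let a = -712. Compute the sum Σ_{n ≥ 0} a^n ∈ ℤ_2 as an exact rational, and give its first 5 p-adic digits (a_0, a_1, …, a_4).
Σ a^n = 1/(1 − a) = 1/713;  first 5 digits = (1, 0, 0, 1, 1)

v_2(a) = 3 ≥ 1, so the series converges in ℤ_2 to 1/(1 − a) = 1/(1 − (-712)) = 1/713. Expand this rational in ℤ_2: compute digits iteratively via d_i = x_i mod 2, x_{i+1} = (x_i − d_i)/2. The first 5 digits are (1, 0, 0, 1, 1).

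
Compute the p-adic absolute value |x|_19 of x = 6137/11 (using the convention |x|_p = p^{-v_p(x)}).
|6137/11|_19 = 1/361

Step 1 — compute v_19(x) by factoring powers of 19 out of the numerator and denominator: v_19(6137/11) = 2. Step 2 — apply |x|_p = p^{-v_p(x)} = 19^{-2} = 1/361.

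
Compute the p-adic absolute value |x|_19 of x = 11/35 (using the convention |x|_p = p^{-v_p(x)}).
|11/35|_19 = 1

Step 1 — compute v_19(x) by factoring powers of 19 out of the numerator and denominator: v_19(11/35) = 0. Step 2 — apply |x|_p = p^{-v_p(x)} = 19^{0} = 1.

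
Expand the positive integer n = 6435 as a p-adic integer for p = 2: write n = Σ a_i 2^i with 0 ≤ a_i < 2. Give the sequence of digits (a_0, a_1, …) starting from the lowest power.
(a_0, a_1, …) = (1, 1, 0, 0, 0, 1, 0, 0, 1, 0, 0, 1, 1)

Repeated division by 2 gives the digits low-to-high: 6435 = 1 + 1·2^1 + 1·2^5 + 1·2^8 + 1·2^11 + 1·2^12. Digit sequence: (1, 1, 0, 0, 0, 1, 0, 0, 1, 0, 0, 1, 1).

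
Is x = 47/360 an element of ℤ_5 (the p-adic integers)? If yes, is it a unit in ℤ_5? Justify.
x ∉ ℤ_5 (v_5(x) = -1 < 0)

ℤ_5 = {x ∈ ℚ_5 : v_5(x) ≥ 0} and ℤ_5^× = {x ∈ ℤ_5 : v_5(x) = 0}. Here v_5(47/360) = v_5(num) − v_5(den) = -1; compare against these criteria.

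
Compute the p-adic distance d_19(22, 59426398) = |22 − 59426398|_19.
d_19(22, 59426398) = 1/2476099

Step 1 — x − y = 22 − 59426398 = -59426376. Step 2 — v_19(-59426376) = 5 (factor: -59426376 = −(19^5 · 24); the sign does not affect v_p). Step 3 — |x − y|_19 = 19^{-5} = 1/2476099.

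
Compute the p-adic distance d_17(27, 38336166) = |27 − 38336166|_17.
d_17(27, 38336166) = 1/1419857

Step 1 — x − y = 27 − 38336166 = -38336139. Step 2 — v_17(-38336139) = 5 (factor: -38336139 = −(17^5 · 27); the sign does not affect v_p). Step 3 — |x − y|_17 = 17^{-5} = 1/1419857.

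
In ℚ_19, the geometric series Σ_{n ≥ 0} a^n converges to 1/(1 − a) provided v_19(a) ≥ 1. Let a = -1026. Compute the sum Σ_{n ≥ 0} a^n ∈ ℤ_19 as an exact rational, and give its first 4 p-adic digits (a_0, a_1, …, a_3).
Σ a^n = 1/(1 − a) = 1/1027;  first 4 digits = (1, 3, 6, 9)

v_19(a) = 1 ≥ 1, so the series converges in ℤ_19 to 1/(1 − a) = 1/(1 − (-1026)) = 1/1027. Expand this rational in ℤ_19: compute digits iteratively via d_i = x_i mod 19, x_{i+1} = (x_i − d_i)/19. The first 4 digits are (1, 3, 6, 9).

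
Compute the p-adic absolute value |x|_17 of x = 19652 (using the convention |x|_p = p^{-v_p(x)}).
|19652|_17 = 1/4913

Step 1 — compute v_17(x) by factoring powers of 17 out of the numerator and denominator: v_17(19652) = 3. Step 2 — apply |x|_p = p^{-v_p(x)} = 17^{-3} = 1/4913.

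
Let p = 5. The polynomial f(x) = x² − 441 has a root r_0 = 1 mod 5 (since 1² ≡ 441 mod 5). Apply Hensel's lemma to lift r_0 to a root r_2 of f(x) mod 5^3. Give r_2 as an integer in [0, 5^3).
r_2 = 21 (mod 125)

Hensel's recurrence: r_{i+1} = r_i − f(r_i)·(f′(r_i))^{-1} mod 5^{i+2}, with f′(x) = 2x. Iterate:
  r_0 = 1 (mod 5)
  r_1 = 21 (mod 25)
  r_2 = 21 (mod 125)
Final: r_2 = 21, and one checks f(r_2) ≡ 0 mod 5^3.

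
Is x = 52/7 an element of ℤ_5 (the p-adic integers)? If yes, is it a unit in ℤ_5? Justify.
x ∈ ℤ_5^× (unit); v_5(x) = 0

ℤ_5 = {x ∈ ℚ_5 : v_5(x) ≥ 0} and ℤ_5^× = {x ∈ ℤ_5 : v_5(x) = 0}. Here v_5(52/7) = v_5(num) − v_5(den) = 0; compare against these criteria.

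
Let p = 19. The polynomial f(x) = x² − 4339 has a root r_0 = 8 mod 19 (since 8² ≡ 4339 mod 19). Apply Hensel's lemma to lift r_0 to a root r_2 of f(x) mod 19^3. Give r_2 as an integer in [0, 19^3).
r_2 = 1110 (mod 6859)

Hensel's recurrence: r_{i+1} = r_i − f(r_i)·(f′(r_i))^{-1} mod 19^{i+2}, with f′(x) = 2x. Iterate:
  r_0 = 8 (mod 19)
  r_1 = 27 (mod 361)
  r_2 = 1110 (mod 6859)
Final: r_2 = 1110, and one checks f(r_2) ≡ 0 mod 19^3.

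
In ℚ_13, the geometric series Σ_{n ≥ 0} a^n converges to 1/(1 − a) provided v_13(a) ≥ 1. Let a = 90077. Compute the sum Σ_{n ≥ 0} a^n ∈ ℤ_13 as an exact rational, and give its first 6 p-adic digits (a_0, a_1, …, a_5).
Σ a^n = 1/(1 − a) = -1/90076;  first 6 digits = (1, 0, 0, 2, 3, 0)

v_13(a) = 3 ≥ 1, so the series converges in ℤ_13 to 1/(1 − a) = 1/(1 − 90077) = -1/90076. Expand this rational in ℤ_13: compute digits iteratively via d_i = x_i mod 13, x_{i+1} = (x_i − d_i)/13. The first 6 digits are (1, 0, 0, 2, 3, 0).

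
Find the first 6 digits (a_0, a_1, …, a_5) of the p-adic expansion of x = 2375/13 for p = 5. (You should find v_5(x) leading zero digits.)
(a_0, …, a_5) = (0, 0, 0, 3, 2, 3)

v_5(2375/13) = 3, so a_0 = ... = a_2 = 0. Factor out: x = 5^3 · u with u = 19/13 a unit in ℤ_5. Expand u iteratively via a_{v+i} = u_i mod 5, u_{i+1} = (u_i − a_{v+i})/5:
  u_0 = 19/13;  a_3 = 3;  u_1 = (u_0 − 3)/5 = -4/13
  u_1 = -4/13;  a_4 = 2;  u_2 = (u_1 − 2)/5 = -6/13
  u_2 = -6/13;  a_5 = 3;  u_3 = (u_2 − 3)/5 = -9/13
Digits: (0, 0, 0, 3, 2, 3).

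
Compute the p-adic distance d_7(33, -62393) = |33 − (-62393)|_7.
d_7(33, -62393) = 1/2401

Step 1 — x − y = 33 − (-62393) = 62426. Step 2 — v_7(62426) = 4 (factor: 62426 = (7^4 · 26); the sign does not affect v_p). Step 3 — |x − y|_7 = 7^{-4} = 1/2401.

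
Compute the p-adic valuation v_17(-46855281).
v_17(-46855281) = 5

v_17(n) is the largest exponent k such that 17^k divides n. Factor out: -46855281 = -17^5 · 33. (Sign doesn't affect v_p.) So v_17(-46855281) = 5.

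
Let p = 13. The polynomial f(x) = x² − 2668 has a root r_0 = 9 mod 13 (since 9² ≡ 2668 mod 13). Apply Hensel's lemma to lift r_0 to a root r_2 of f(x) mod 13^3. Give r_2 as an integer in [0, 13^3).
r_2 = 425 (mod 2197)

Hensel's recurrence: r_{i+1} = r_i − f(r_i)·(f′(r_i))^{-1} mod 13^{i+2}, with f′(x) = 2x. Iterate:
  r_0 = 9 (mod 13)
  r_1 = 87 (mod 169)
  r_2 = 425 (mod 2197)
Final: r_2 = 425, and one checks f(r_2) ≡ 0 mod 13^3.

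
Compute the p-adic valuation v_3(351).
v_3(351) = 3

v_3(n) is the largest exponent k such that 3^k divides n. Factor out: 351 = 3^3 · 13. (Sign doesn't affect v_p.) So v_3(351) = 3.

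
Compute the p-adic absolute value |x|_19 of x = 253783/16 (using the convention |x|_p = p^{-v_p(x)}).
|253783/16|_19 = 1/6859

Step 1 — compute v_19(x) by factoring powers of 19 out of the numerator and denominator: v_19(253783/16) = 3. Step 2 — apply |x|_p = p^{-v_p(x)} = 19^{-3} = 1/6859.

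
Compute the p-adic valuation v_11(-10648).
v_11(-10648) = 3

v_11(n) is the largest exponent k such that 11^k divides n. Factor out: -10648 = -11^3 · 8. (Sign doesn't affect v_p.) So v_11(-10648) = 3.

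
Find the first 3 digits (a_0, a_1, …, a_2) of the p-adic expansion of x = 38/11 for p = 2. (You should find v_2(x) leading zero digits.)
(a_0, …, a_2) = (0, 1, 0)

v_2(38/11) = 1, so a_0 = ... = a_0 = 0. Factor out: x = 2^1 · u with u = 19/11 a unit in ℤ_2. Expand u iteratively via a_{v+i} = u_i mod 2, u_{i+1} = (u_i − a_{v+i})/2:
  u_0 = 19/11;  a_1 = 1;  u_1 = (u_0 − 1)/2 = 4/11
  u_1 = 4/11;  a_2 = 0;  u_2 = (u_1 − 0)/2 = 2/11
Digits: (0, 1, 0).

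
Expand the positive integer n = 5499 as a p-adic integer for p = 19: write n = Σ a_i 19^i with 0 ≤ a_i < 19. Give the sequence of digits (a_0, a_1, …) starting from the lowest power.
(a_0, a_1, …) = (8, 4, 15)

Repeated division by 19 gives the digits low-to-high: 5499 = 8 + 4·19^1 + 15·19^2. Digit sequence: (8, 4, 15).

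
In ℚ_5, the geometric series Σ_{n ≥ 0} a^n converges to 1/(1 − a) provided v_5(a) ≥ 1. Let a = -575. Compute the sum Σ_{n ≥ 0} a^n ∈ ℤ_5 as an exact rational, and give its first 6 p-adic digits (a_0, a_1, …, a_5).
Σ a^n = 1/(1 − a) = 1/576;  first 6 digits = (1, 0, 2, 0, 3, 0)

v_5(a) = 2 ≥ 1, so the series converges in ℤ_5 to 1/(1 − a) = 1/(1 − (-575)) = 1/576. Expand this rational in ℤ_5: compute digits iteratively via d_i = x_i mod 5, x_{i+1} = (x_i − d_i)/5. The first 6 digits are (1, 0, 2, 0, 3, 0).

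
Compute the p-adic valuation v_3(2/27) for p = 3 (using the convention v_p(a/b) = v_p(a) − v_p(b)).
v_3(2/27) = -3

Factor powers of 3 from the numerator and denominator of the reduced fraction: 2 = 3^0 · 2 and 27 = 3^3 · 1. Apply v_p(a/b) = v_p(a) − v_p(b): v_3(2/27) = 0 − 3 = -3.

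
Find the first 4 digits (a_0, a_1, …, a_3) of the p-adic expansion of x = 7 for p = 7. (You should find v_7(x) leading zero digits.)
(a_0, …, a_3) = (0, 1, 0, 0)

v_7(7) = 1, so a_0 = ... = a_0 = 0. Factor out: x = 7^1 · u with u = 1 a unit in ℤ_7. Expand u iteratively via a_{v+i} = u_i mod 7, u_{i+1} = (u_i − a_{v+i})/7:
  u_0 = 1;  a_1 = 1;  u_1 = (u_0 − 1)/7 = 0
  u_1 = 0;  a_2 = 0;  u_2 = (u_1 − 0)/7 = 0
  u_2 = 0;  a_3 = 0;  u_3 = (u_2 − 0)/7 = 0
Digits: (0, 1, 0, 0).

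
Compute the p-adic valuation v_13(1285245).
v_13(1285245) = 4

v_13(n) is the largest exponent k such that 13^k divides n. Factor out: 1285245 = 13^4 · 45. (Sign doesn't affect v_p.) So v_13(1285245) = 4.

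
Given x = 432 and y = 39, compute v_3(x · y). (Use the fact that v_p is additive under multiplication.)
v_3(16848) = 4

v_p(x) = 3 (factor: 432 = 3^3 · 16); v_p(y) = 1 (factor: 39 = 3^1 · 13). Additivity: v_p(xy) = v_p(x) + v_p(y) = 3 + 1 = 4. (Direct check: xy = 16848 = 3^4 · (208).)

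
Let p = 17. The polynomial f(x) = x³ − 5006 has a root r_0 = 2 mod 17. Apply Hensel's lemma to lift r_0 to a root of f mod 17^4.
r_3 = 54317 (mod 83521)

Hensel: r_{i+1} = r_i − f(r_i)/f′(r_i) mod 17^{i+2}, where f′(x) = 3x². Iterate:
  r_0 = 2 (mod 17)
  r_1 = 274 (mod 289)
  r_2 = 274 (mod 4913)
  r_3 = 54317 (mod 83521)
Final: r = 54317 with f(r) ≡ 0 mod 17^4.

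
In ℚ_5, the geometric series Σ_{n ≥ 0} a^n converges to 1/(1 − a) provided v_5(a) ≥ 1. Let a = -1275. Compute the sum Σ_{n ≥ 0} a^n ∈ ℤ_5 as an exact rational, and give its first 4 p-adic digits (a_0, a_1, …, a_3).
Σ a^n = 1/(1 − a) = 1/1276;  first 4 digits = (1, 0, 4, 4)

v_5(a) = 2 ≥ 1, so the series converges in ℤ_5 to 1/(1 − a) = 1/(1 − (-1275)) = 1/1276. Expand this rational in ℤ_5: compute digits iteratively via d_i = x_i mod 5, x_{i+1} = (x_i − d_i)/5. The first 4 digits are (1, 0, 4, 4).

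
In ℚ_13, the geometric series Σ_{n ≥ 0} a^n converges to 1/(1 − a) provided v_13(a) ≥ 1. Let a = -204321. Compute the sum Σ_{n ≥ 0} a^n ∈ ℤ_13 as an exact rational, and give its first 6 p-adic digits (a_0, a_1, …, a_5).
Σ a^n = 1/(1 − a) = 1/204322;  first 6 digits = (1, 0, 0, 11, 5, 12)

v_13(a) = 3 ≥ 1, so the series converges in ℤ_13 to 1/(1 − a) = 1/(1 − (-204321)) = 1/204322. Expand this rational in ℤ_13: compute digits iteratively via d_i = x_i mod 13, x_{i+1} = (x_i − d_i)/13. The first 6 digits are (1, 0, 0, 11, 5, 12).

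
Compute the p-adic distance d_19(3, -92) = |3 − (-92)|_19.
d_19(3, -92) = 1/19

Step 1 — x − y = 3 − (-92) = 95. Step 2 — v_19(95) = 1 (factor: 95 = (19^1 · 5); the sign does not affect v_p). Step 3 — |x − y|_19 = 19^{-1} = 1/19.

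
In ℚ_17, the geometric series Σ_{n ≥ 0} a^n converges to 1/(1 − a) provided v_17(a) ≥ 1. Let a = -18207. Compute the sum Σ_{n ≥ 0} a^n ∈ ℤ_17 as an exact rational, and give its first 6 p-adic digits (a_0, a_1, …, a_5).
Σ a^n = 1/(1 − a) = 1/18208;  first 6 digits = (1, 0, 5, 13, 7, 12)

v_17(a) = 2 ≥ 1, so the series converges in ℤ_17 to 1/(1 − a) = 1/(1 − (-18207)) = 1/18208. Expand this rational in ℤ_17: compute digits iteratively via d_i = x_i mod 17, x_{i+1} = (x_i − d_i)/17. The first 6 digits are (1, 0, 5, 13, 7, 12).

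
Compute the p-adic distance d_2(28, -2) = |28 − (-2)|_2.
d_2(28, -2) = 1/2

Step 1 — x − y = 28 − (-2) = 30. Step 2 — v_2(30) = 1 (factor: 30 = (2^1 · 15); the sign does not affect v_p). Step 3 — |x − y|_2 = 2^{-1} = 1/2.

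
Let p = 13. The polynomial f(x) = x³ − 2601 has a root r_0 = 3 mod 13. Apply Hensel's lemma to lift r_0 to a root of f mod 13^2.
r_1 = 42 (mod 169)

Hensel: r_{i+1} = r_i − f(r_i)/f′(r_i) mod 13^{i+2}, where f′(x) = 3x². Iterate:
  r_0 = 3 (mod 13)
  r_1 = 42 (mod 169)
Final: r = 42 with f(r) ≡ 0 mod 13^2.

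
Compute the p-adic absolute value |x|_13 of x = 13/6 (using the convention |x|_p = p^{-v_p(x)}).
|13/6|_13 = 1/13

Step 1 — compute v_13(x) by factoring powers of 13 out of the numerator and denominator: v_13(13/6) = 1. Step 2 — apply |x|_p = p^{-v_p(x)} = 13^{-1} = 1/13.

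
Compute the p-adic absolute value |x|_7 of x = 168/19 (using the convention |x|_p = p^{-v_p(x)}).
|168/19|_7 = 1/7

Step 1 — compute v_7(x) by factoring powers of 7 out of the numerator and denominator: v_7(168/19) = 1. Step 2 — apply |x|_p = p^{-v_p(x)} = 7^{-1} = 1/7.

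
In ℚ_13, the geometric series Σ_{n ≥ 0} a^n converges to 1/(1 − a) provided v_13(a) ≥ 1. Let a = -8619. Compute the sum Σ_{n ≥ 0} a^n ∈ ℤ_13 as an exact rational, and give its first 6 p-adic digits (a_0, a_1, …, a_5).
Σ a^n = 1/(1 − a) = 1/8620;  first 6 digits = (1, 0, 1, 9, 0, 5)

v_13(a) = 2 ≥ 1, so the series converges in ℤ_13 to 1/(1 − a) = 1/(1 − (-8619)) = 1/8620. Expand this rational in ℤ_13: compute digits iteratively via d_i = x_i mod 13, x_{i+1} = (x_i − d_i)/13. The first 6 digits are (1, 0, 1, 9, 0, 5).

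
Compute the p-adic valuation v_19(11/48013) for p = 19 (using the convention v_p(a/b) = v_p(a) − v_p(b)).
v_19(11/48013) = -3

Factor powers of 19 from the numerator and denominator of the reduced fraction: 11 = 19^0 · 11 and 48013 = 19^3 · 7. Apply v_p(a/b) = v_p(a) − v_p(b): v_19(11/48013) = 0 − 3 = -3.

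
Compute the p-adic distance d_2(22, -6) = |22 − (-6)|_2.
d_2(22, -6) = 1/4

Step 1 — x − y = 22 − (-6) = 28. Step 2 — v_2(28) = 2 (factor: 28 = (2^2 · 7); the sign does not affect v_p). Step 3 — |x − y|_2 = 2^{-2} = 1/4.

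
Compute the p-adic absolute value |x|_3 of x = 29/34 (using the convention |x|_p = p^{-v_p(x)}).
|29/34|_3 = 1

Step 1 — compute v_3(x) by factoring powers of 3 out of the numerator and denominator: v_3(29/34) = 0. Step 2 — apply |x|_p = p^{-v_p(x)} = 3^{0} = 1.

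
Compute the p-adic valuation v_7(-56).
v_7(-56) = 1

v_7(n) is the largest exponent k such that 7^k divides n. Factor out: -56 = -7^1 · 8. (Sign doesn't affect v_p.) So v_7(-56) = 1.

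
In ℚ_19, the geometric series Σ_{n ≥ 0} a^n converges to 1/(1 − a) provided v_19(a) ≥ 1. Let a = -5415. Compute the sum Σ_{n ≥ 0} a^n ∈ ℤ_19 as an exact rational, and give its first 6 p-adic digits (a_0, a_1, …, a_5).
Σ a^n = 1/(1 − a) = 1/5416;  first 6 digits = (1, 0, 4, 18, 15, 11)

v_19(a) = 2 ≥ 1, so the series converges in ℤ_19 to 1/(1 − a) = 1/(1 − (-5415)) = 1/5416. Expand this rational in ℤ_19: compute digits iteratively via d_i = x_i mod 19, x_{i+1} = (x_i − d_i)/19. The first 6 digits are (1, 0, 4, 18, 15, 11).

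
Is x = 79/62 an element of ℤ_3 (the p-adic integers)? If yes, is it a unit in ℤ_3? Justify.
x ∈ ℤ_3^× (unit); v_3(x) = 0

ℤ_3 = {x ∈ ℚ_3 : v_3(x) ≥ 0} and ℤ_3^× = {x ∈ ℤ_3 : v_3(x) = 0}. Here v_3(79/62) = v_3(num) − v_3(den) = 0; compare against these criteria.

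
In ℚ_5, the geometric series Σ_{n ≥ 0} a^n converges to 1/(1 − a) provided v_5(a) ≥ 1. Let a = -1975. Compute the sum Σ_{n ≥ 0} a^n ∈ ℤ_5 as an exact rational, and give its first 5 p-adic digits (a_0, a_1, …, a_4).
Σ a^n = 1/(1 − a) = 1/1976;  first 5 digits = (1, 0, 1, 4, 2)

v_5(a) = 2 ≥ 1, so the series converges in ℤ_5 to 1/(1 − a) = 1/(1 − (-1975)) = 1/1976. Expand this rational in ℤ_5: compute digits iteratively via d_i = x_i mod 5, x_{i+1} = (x_i − d_i)/5. The first 5 digits are (1, 0, 1, 4, 2).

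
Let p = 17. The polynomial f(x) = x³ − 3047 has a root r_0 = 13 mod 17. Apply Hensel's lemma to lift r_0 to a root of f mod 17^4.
r_3 = 67163 (mod 83521)

Hensel: r_{i+1} = r_i − f(r_i)/f′(r_i) mod 17^{i+2}, where f′(x) = 3x². Iterate:
  r_0 = 13 (mod 17)
  r_1 = 115 (mod 289)
  r_2 = 3294 (mod 4913)
  r_3 = 67163 (mod 83521)
Final: r = 67163 with f(r) ≡ 0 mod 17^4.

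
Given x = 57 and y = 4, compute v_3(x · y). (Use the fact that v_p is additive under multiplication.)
v_3(228) = 1

v_p(x) = 1 (factor: 57 = 3^1 · 19); v_p(y) = 0 (factor: 4 = 3^0 · 4). Additivity: v_p(xy) = v_p(x) + v_p(y) = 1 + 0 = 1. (Direct check: xy = 228 = 3^1 · (76).)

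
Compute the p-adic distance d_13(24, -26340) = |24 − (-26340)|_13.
d_13(24, -26340) = 1/2197

Step 1 — x − y = 24 − (-26340) = 26364. Step 2 — v_13(26364) = 3 (factor: 26364 = (13^3 · 12); the sign does not affect v_p). Step 3 — |x − y|_13 = 13^{-3} = 1/2197.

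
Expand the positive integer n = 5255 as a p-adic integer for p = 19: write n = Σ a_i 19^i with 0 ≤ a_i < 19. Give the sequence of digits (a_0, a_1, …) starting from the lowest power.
(a_0, a_1, …) = (11, 10, 14)

Repeated division by 19 gives the digits low-to-high: 5255 = 11 + 10·19^1 + 14·19^2. Digit sequence: (11, 10, 14).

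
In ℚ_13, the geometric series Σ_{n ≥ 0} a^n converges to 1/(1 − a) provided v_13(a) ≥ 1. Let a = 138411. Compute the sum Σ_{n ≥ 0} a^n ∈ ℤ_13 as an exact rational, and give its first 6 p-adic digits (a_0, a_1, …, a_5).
Σ a^n = 1/(1 − a) = -1/138410;  first 6 digits = (1, 0, 0, 11, 4, 0)

v_13(a) = 3 ≥ 1, so the series converges in ℤ_13 to 1/(1 − a) = 1/(1 − 138411) = -1/138410. Expand this rational in ℤ_13: compute digits iteratively via d_i = x_i mod 13, x_{i+1} = (x_i − d_i)/13. The first 6 digits are (1, 0, 0, 11, 4, 0).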